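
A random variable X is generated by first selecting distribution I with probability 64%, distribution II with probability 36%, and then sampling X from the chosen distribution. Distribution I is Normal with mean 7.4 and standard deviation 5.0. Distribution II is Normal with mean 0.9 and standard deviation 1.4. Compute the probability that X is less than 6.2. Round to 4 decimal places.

0.6193

Conditional on each component, P(X < 6.2): I: 0.405165; II: 0.999923.
By total probability, P(X < 6.2) = 0.64·0.405165 + 0.36·0.999923 = 0.619278.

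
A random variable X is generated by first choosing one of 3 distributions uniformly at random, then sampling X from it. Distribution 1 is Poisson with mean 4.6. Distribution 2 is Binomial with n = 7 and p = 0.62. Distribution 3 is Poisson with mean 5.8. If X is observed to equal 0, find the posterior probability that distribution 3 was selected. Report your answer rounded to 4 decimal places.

Likelihoods P(X=0 | ·): 1: 0.0100518; 2: 0.00114416; 3: 0.00302755.
Posterior ∝ prior × likelihood. Numerator for 3: 0.333333·0.00302755 = 0.00100918.
Normalizing constant: 0.333333·0.0100518 + 0.333333·0.00114416 + 0.333333·0.00302755 = 0.00474118.
P(3 | observation) = 0.00100918 / 0.00474118 = 0.212855.

0.2129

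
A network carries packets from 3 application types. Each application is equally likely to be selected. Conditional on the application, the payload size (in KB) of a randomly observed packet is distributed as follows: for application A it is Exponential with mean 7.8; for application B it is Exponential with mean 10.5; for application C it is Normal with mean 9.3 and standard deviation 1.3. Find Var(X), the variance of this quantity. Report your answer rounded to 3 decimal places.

58.813

Per component, A: μ=7.8, E[X²]=121.68; B: μ=10.5, E[X²]=220.5; C: μ=9.3, E[X²]=88.18.
E[X] = 0.333333·7.8 + 0.333333·10.5 + 0.333333·9.3 = 9.2.
E[X²] = 0.333333·121.68 + 0.333333·220.5 + 0.333333·88.18 = 143.453.
Var(X) = E[X²] − (E[X])² = 143.453 − 84.64 = 58.8133.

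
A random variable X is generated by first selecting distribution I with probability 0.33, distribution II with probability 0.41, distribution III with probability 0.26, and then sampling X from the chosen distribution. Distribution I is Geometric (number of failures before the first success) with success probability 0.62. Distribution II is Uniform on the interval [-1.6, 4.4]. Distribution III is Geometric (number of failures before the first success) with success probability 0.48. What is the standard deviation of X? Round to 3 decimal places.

Per component, I: μ=0.612903, E[X²]=1.3642; II: μ=1.4, E[X²]=4.96; III: μ=1.08333, E[X²]=3.43056.
E[X] = 0.33·0.612903 + 0.41·1.4 + 0.26·1.08333 = 1.05792.
E[X²] = 0.33·1.3642 + 0.41·4.96 + 0.26·3.43056 = 3.37573.
Var(X) = E[X²] − (E[X])² = 3.37573 − 1.1192 = 2.25653.
SD(X) = √2.25653 = 1.50217.

1.502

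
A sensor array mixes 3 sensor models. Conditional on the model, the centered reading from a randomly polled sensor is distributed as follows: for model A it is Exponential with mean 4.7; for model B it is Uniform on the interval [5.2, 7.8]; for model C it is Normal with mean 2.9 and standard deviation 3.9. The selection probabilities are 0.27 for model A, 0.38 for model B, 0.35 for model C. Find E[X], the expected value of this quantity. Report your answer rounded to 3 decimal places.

Component means — A: 4.7; B: 6.5; C: 2.9.
E[X] = 0.27·4.7 + 0.38·6.5 + 0.35·2.9 = 4.754.

4.754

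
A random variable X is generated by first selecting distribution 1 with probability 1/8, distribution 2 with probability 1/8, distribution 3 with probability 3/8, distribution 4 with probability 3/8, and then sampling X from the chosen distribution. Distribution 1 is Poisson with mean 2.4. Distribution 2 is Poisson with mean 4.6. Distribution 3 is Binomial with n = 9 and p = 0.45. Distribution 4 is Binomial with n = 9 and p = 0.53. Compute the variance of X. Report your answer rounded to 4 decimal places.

Per component, 1: μ=2.4, E[X²]=8.16; 2: μ=4.6, E[X²]=25.76; 3: μ=4.05, E[X²]=18.63; 4: μ=4.77, E[X²]=24.9948.
E[X] = 0.125·2.4 + 0.125·4.6 + 0.375·4.05 + 0.375·4.77 = 4.1825.
E[X²] = 0.125·8.16 + 0.125·25.76 + 0.375·18.63 + 0.375·24.9948 = 20.5993.
Var(X) = E[X²] − (E[X])² = 20.5993 − 17.4933 = 3.10599.

3.1060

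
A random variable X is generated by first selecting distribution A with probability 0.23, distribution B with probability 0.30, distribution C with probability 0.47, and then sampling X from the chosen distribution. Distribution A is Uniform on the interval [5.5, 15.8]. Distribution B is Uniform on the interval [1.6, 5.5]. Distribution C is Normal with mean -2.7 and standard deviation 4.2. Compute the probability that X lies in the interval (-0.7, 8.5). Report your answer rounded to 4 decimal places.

0.5142

Conditional on each component, P(-0.7 < X < 8.5): A: 0.291262; B: 1; C: 0.313139.
By total probability, P(-0.7 < X < 8.5) = 0.23·0.291262 + 0.3·1 + 0.47·0.313139 = 0.514166.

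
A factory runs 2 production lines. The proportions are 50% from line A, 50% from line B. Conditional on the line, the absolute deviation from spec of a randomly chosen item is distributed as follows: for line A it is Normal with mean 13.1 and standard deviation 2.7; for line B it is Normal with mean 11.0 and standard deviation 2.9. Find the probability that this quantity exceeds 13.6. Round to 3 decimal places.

Conditional on each line, P(X > 13.6): A: 0.426542; B: 0.184979.
By total probability, P(X > 13.6) = 0.5·0.426542 + 0.5·0.184979 = 0.30576.

0.306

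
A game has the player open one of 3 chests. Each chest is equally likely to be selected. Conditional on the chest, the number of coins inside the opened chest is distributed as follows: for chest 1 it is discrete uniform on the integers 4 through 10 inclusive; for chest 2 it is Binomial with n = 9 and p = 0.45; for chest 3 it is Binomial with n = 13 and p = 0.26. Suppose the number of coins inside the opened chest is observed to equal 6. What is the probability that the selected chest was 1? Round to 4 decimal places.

Likelihoods P(X=6 | ·): 1: 0.142857; 2: 0.116049; 3: 0.0644139.
Posterior ∝ prior × likelihood. Numerator for 1: 0.333333·0.142857 = 0.047619.
Normalizing constant: 0.333333·0.142857 + 0.333333·0.116049 + 0.333333·0.0644139 = 0.107773.
P(1 | observation) = 0.047619 / 0.107773 = 0.441844.

0.4418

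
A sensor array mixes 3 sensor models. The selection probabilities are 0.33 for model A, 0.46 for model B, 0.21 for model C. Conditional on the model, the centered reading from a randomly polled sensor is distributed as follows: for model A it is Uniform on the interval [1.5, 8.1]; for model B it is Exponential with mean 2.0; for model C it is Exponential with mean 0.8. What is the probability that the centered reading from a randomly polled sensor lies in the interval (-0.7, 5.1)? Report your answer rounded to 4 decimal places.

Conditional on each model, P(-0.7 < X < 5.1): A: 0.545455; B: 0.921918; C: 0.998296.
By total probability, P(-0.7 < X < 5.1) = 0.33·0.545455 + 0.46·0.921918 + 0.21·0.998296 = 0.813725.

0.8137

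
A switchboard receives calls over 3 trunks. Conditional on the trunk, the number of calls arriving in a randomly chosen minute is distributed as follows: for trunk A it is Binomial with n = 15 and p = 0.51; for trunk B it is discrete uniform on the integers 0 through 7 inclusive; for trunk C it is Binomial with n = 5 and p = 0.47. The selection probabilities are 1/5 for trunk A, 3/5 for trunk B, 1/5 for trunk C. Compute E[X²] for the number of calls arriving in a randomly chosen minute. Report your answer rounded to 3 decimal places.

For each component E[X²] = Var + (mean)², giving A: 62.271; B: 17.5; C: 6.768.
Overall E[X²] = 0.2·62.271 + 0.6·17.5 + 0.2·6.768 = 24.3078.

24.308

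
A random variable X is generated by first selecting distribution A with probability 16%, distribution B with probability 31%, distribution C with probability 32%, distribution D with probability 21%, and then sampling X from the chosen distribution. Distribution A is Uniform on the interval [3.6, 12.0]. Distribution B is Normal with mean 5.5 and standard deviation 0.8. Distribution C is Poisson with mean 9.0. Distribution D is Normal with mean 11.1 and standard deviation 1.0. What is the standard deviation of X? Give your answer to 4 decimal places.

Per component, A: μ=7.8, E[X²]=66.72; B: μ=5.5, E[X²]=30.89; C: μ=9, E[X²]=90; D: μ=11.1, E[X²]=124.21.
E[X] = 0.16·7.8 + 0.31·5.5 + 0.32·9 + 0.21·11.1 = 8.164.
E[X²] = 0.16·66.72 + 0.31·30.89 + 0.32·90 + 0.21·124.21 = 75.1352.
Var(X) = E[X²] − (E[X])² = 75.1352 − 66.6509 = 8.4843.
SD(X) = √8.4843 = 2.91278.

2.9128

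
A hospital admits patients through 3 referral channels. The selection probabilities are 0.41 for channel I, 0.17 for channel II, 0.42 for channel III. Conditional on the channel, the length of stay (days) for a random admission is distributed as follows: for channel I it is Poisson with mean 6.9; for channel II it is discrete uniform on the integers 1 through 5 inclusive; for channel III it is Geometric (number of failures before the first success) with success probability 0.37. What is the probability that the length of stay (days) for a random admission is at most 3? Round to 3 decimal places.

0.492

Conditional on each channel, P(X ≤ 3): I: 0.0871296; II: 0.6; III: 0.84247.
By total probability, P(X ≤ 3) = 0.41·0.0871296 + 0.17·0.6 + 0.42·0.84247 = 0.491561.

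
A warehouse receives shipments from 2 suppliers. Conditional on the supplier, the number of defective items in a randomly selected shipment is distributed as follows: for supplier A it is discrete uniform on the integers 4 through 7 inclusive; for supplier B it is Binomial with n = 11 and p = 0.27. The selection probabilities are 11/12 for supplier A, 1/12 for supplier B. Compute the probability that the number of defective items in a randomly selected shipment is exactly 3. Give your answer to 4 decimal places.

Conditional on each supplier, P(X = 3): A: 0; B: 0.261914.
By total probability, P(X = 3) = 0.916667·0 + 0.0833333·0.261914 = 0.0218261.

0.0218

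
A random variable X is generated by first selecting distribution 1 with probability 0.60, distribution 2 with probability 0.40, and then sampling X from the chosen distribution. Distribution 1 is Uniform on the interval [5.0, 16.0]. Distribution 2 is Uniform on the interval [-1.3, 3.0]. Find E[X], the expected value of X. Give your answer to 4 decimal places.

6.6400

Component means — 1: 10.5; 2: 0.85.
E[X] = 0.6·10.5 + 0.4·0.85 = 6.64.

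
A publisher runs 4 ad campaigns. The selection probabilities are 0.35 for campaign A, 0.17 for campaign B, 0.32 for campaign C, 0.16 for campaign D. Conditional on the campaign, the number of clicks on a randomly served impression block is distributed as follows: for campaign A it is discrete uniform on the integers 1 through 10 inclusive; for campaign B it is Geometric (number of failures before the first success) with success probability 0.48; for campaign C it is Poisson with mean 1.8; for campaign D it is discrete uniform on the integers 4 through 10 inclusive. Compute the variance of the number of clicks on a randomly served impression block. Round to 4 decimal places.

Per component, A: μ=5.5, E[X²]=38.5; B: μ=1.08333, E[X²]=3.43056; C: μ=1.8, E[X²]=5.04; D: μ=7, E[X²]=53.
E[X] = 0.35·5.5 + 0.17·1.08333 + 0.32·1.8 + 0.16·7 = 3.80517.
E[X²] = 0.35·38.5 + 0.17·3.43056 + 0.32·5.04 + 0.16·53 = 24.151.
Var(X) = E[X²] − (E[X])² = 24.151 − 14.4793 = 9.6717.

9.6717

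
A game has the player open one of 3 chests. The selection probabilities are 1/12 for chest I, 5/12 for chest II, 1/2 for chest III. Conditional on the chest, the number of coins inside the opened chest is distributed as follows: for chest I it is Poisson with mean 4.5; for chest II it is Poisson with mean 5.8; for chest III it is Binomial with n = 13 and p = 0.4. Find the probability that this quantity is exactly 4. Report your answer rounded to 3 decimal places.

Conditional on each chest, P(X = 4): I: 0.189808; II: 0.142755; III: 0.184462.
By total probability, P(X = 4) = 0.0833333·0.189808 + 0.416667·0.142755 + 0.5·0.184462 = 0.16753.

0.168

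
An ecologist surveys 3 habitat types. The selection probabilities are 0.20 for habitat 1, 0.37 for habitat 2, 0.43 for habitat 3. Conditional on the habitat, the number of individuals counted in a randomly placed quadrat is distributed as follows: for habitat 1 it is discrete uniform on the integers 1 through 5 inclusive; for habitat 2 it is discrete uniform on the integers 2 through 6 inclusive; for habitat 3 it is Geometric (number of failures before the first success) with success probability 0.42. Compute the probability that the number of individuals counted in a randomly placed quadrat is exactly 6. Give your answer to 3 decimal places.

Conditional on each habitat, P(X = 6): 1: 0; 2: 0.2; 3: 0.0159889.
By total probability, P(X = 6) = 0.2·0 + 0.37·0.2 + 0.43·0.0159889 = 0.0808752.

0.081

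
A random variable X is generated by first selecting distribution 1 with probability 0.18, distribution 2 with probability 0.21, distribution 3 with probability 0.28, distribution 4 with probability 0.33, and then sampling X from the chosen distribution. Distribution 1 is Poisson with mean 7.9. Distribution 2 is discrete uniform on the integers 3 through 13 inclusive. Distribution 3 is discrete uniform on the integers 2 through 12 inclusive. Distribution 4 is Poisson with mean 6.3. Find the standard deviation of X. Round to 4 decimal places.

2.9831

Per component, 1: μ=7.9, E[X²]=70.31; 2: μ=8, E[X²]=74; 3: μ=7, E[X²]=59; 4: μ=6.3, E[X²]=45.99.
E[X] = 0.18·7.9 + 0.21·8 + 0.28·7 + 0.33·6.3 = 7.141.
E[X²] = 0.18·70.31 + 0.21·74 + 0.28·59 + 0.33·45.99 = 59.8925.
Var(X) = E[X²] − (E[X])² = 59.8925 − 50.9939 = 8.89862.
SD(X) = √8.89862 = 2.98306.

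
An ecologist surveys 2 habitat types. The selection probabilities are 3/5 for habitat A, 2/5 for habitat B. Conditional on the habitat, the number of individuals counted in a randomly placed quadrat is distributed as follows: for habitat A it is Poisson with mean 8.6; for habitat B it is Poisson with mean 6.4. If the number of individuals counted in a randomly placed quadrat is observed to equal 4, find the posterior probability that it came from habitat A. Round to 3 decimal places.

Likelihoods P(X=4 | ·): A: 0.0419614; B: 0.116151.
Posterior ∝ prior × likelihood. Numerator for A: 0.6·0.0419614 = 0.0251768.
Normalizing constant: 0.6·0.0419614 + 0.4·0.116151 = 0.0716374.
P(A | observation) = 0.0251768 / 0.0716374 = 0.351449.

0.351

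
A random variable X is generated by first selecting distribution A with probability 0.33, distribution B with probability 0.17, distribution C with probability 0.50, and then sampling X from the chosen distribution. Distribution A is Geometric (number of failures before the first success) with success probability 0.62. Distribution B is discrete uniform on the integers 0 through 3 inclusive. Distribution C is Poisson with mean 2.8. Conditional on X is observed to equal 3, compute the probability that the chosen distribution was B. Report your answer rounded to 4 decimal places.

Likelihoods P(X=3 | ·): A: 0.0340206; B: 0.25; C: 0.222484.
Posterior ∝ prior × likelihood. Numerator for B: 0.17·0.25 = 0.0425.
Normalizing constant: 0.33·0.0340206 + 0.17·0.25 + 0.5·0.222484 = 0.164969.
P(B | observation) = 0.0425 / 0.164969 = 0.257625.

0.2576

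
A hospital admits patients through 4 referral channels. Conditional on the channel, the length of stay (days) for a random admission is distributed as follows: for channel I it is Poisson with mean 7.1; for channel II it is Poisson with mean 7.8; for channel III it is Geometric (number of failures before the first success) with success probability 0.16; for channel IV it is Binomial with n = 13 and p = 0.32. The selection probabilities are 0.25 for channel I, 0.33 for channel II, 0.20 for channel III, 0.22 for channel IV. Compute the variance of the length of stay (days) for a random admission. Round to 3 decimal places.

13.664

Per component, I: μ=7.1, E[X²]=57.51; II: μ=7.8, E[X²]=68.64; III: μ=5.25, E[X²]=60.375; IV: μ=4.16, E[X²]=20.1344.
E[X] = 0.25·7.1 + 0.33·7.8 + 0.2·5.25 + 0.22·4.16 = 6.3142.
E[X²] = 0.25·57.51 + 0.33·68.64 + 0.2·60.375 + 0.22·20.1344 = 53.5333.
Var(X) = E[X²] − (E[X])² = 53.5333 − 39.8691 = 13.6641.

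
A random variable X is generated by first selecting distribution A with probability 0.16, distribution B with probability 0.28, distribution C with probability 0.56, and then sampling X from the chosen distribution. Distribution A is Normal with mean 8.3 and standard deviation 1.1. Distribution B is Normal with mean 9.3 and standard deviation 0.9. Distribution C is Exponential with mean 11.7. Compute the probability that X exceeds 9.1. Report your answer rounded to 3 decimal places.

0.459

Conditional on each component, P(X > 9.1): A: 0.233529; B: 0.58793; C: 0.459426.
By total probability, P(X > 9.1) = 0.16·0.233529 + 0.28·0.58793 + 0.56·0.459426 = 0.459263.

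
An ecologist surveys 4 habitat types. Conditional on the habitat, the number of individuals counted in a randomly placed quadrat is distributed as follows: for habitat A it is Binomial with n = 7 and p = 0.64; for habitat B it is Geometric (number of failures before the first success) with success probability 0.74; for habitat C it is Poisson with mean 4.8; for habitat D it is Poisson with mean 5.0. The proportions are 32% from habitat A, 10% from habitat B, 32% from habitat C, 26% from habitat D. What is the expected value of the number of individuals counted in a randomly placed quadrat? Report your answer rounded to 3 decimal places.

Component means — A: 4.48; B: 0.351351; C: 4.8; D: 5.
E[X] = 0.32·4.48 + 0.1·0.351351 + 0.32·4.8 + 0.26·5 = 4.30474.

4.305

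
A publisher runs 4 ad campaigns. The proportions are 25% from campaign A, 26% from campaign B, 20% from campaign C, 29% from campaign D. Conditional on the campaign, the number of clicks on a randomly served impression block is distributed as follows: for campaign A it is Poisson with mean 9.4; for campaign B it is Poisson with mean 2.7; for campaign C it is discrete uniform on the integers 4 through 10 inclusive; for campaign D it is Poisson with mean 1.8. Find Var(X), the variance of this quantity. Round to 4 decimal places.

14.3583

Per component, A: μ=9.4, E[X²]=97.76; B: μ=2.7, E[X²]=9.99; C: μ=7, E[X²]=53; D: μ=1.8, E[X²]=5.04.
E[X] = 0.25·9.4 + 0.26·2.7 + 0.2·7 + 0.29·1.8 = 4.974.
E[X²] = 0.25·97.76 + 0.26·9.99 + 0.2·53 + 0.29·5.04 = 39.099.
Var(X) = E[X²] − (E[X])² = 39.099 − 24.7407 = 14.3583.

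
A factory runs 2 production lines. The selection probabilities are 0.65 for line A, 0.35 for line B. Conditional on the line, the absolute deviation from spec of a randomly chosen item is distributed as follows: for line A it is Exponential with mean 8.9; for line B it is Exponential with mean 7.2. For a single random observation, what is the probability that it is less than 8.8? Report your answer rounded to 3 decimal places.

0.655

Conditional on each line, P(X < 8.8): A: 0.627964; B: 0.705425.
By total probability, P(X < 8.8) = 0.65·0.627964 + 0.35·0.705425 = 0.655075.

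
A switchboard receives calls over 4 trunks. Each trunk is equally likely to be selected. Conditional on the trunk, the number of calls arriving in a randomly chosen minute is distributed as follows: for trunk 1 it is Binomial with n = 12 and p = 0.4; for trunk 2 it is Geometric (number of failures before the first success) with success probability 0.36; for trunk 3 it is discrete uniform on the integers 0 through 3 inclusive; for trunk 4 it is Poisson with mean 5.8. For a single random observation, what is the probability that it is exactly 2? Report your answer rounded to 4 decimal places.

Conditional on each trunk, P(X = 2): 1: 0.0638523; 2: 0.147456; 3: 0.25; 4: 0.0509235.
By total probability, P(X = 2) = 0.25·0.0638523 + 0.25·0.147456 + 0.25·0.25 + 0.25·0.0509235 = 0.128058.

0.1281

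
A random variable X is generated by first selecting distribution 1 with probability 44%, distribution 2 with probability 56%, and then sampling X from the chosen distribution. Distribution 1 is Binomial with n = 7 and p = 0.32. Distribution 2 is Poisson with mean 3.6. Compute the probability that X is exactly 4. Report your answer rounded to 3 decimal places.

0.158

Conditional on each component, P(X = 4): 1: 0.115397; 2: 0.191222.
By total probability, P(X = 4) = 0.44·0.115397 + 0.56·0.191222 = 0.157859.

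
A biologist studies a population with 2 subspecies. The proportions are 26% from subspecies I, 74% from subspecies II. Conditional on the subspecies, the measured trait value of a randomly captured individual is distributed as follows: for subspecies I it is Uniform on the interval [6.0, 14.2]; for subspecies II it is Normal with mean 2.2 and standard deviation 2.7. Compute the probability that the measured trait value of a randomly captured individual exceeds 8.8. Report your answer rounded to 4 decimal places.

0.1766

Conditional on each subspecies, P(X > 8.8): I: 0.658537; II: 0.00725377.
By total probability, P(X > 8.8) = 0.26·0.658537 + 0.74·0.00725377 = 0.176587.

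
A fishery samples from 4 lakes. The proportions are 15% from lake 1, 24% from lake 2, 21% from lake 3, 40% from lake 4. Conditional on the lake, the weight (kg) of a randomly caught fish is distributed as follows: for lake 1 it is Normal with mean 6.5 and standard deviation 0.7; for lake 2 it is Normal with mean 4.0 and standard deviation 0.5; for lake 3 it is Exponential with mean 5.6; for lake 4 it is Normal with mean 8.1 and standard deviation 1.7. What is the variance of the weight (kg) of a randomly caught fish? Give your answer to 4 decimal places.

Per component, 1: μ=6.5, E[X²]=42.74; 2: μ=4, E[X²]=16.25; 3: μ=5.6, E[X²]=62.72; 4: μ=8.1, E[X²]=68.5.
E[X] = 0.15·6.5 + 0.24·4 + 0.21·5.6 + 0.4·8.1 = 6.351.
E[X²] = 0.15·42.74 + 0.24·16.25 + 0.21·62.72 + 0.4·68.5 = 50.8822.
Var(X) = E[X²] − (E[X])² = 50.8822 − 40.3352 = 10.547.

10.5470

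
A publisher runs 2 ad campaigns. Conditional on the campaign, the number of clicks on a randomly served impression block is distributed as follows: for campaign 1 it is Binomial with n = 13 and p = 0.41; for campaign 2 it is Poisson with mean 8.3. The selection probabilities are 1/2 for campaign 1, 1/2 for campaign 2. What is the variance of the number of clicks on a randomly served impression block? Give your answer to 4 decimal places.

Per component, 1: μ=5.33, E[X²]=31.5536; 2: μ=8.3, E[X²]=77.19.
E[X] = 0.5·5.33 + 0.5·8.3 = 6.815.
E[X²] = 0.5·31.5536 + 0.5·77.19 = 54.3718.
Var(X) = E[X²] − (E[X])² = 54.3718 − 46.4442 = 7.92758.

7.9276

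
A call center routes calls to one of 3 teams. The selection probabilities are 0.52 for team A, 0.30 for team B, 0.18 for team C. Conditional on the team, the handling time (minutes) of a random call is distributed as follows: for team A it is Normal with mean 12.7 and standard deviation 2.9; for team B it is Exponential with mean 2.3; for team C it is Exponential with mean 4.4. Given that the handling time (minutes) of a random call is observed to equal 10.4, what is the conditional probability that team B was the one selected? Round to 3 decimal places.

Likelihoods f(10.4 | ·): A: 0.100444; B: 0.00472613; C: 0.0213813.
Posterior ∝ prior × likelihood. Numerator for B: 0.3·0.00472613 = 0.00141784.
Normalizing constant: 0.52·0.100444 + 0.3·0.00472613 + 0.18·0.0213813 = 0.0574973.
P(B | observation) = 0.00141784 / 0.0574973 = 0.0246592.

0.025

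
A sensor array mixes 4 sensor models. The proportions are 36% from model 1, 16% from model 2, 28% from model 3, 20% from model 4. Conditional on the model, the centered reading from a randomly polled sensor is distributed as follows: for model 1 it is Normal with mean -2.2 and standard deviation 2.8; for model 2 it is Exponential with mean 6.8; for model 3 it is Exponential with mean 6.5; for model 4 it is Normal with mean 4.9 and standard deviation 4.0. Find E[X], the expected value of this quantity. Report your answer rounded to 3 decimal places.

3.096

Component means — 1: -2.2; 2: 6.8; 3: 6.5; 4: 4.9.
E[X] = 0.36·-2.2 + 0.16·6.8 + 0.28·6.5 + 0.2·4.9 = 3.096.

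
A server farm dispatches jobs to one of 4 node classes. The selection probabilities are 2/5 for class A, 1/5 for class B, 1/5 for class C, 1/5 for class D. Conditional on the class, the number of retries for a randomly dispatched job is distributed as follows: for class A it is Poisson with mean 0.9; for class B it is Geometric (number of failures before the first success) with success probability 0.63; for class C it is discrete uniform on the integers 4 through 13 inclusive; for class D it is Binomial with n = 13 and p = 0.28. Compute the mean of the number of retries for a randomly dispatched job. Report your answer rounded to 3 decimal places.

Component means — A: 0.9; B: 0.587302; C: 8.5; D: 3.64.
E[X] = 0.4·0.9 + 0.2·0.587302 + 0.2·8.5 + 0.2·3.64 = 2.90546.

2.905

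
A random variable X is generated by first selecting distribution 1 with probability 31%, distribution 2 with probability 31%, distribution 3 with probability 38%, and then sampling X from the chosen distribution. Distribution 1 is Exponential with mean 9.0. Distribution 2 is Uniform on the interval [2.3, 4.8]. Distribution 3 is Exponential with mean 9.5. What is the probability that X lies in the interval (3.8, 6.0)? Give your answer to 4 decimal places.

Conditional on each component, P(3.8 < X < 6.0): 1: 0.142171; 2: 0.4; 3: 0.138569.
By total probability, P(3.8 < X < 6.0) = 0.31·0.142171 + 0.31·0.4 + 0.38·0.138569 = 0.220729.

0.2207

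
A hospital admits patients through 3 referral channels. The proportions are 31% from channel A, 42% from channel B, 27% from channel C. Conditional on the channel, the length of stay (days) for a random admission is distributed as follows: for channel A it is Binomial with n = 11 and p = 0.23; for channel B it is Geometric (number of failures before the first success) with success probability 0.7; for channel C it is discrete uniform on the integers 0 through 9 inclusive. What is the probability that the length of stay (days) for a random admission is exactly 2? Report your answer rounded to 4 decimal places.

0.1393

Conditional on each channel, P(X = 2): A: 0.276844; B: 0.063; C: 0.1.
By total probability, P(X = 2) = 0.31·0.276844 + 0.42·0.063 + 0.27·0.1 = 0.139282.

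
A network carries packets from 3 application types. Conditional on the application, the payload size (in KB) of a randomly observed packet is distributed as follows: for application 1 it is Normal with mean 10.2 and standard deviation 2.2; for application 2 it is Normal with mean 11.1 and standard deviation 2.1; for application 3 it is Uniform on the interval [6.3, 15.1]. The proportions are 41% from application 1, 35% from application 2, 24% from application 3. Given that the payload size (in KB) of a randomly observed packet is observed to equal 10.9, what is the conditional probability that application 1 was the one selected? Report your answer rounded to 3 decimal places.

Likelihoods f(10.9 | ·): 1: 0.172387; 2: 0.189113; 3: 0.113636.
Posterior ∝ prior × likelihood. Numerator for 1: 0.41·0.172387 = 0.0706785.
Normalizing constant: 0.41·0.172387 + 0.35·0.189113 + 0.24·0.113636 = 0.164141.
P(1 | observation) = 0.0706785 / 0.164141 = 0.430597.

0.431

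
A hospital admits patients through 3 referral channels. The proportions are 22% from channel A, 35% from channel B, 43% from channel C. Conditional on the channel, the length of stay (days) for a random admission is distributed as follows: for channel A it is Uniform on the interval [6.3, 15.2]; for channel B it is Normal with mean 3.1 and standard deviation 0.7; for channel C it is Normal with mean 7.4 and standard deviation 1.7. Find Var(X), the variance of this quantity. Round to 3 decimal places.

Per component, A: μ=10.75, E[X²]=122.163; B: μ=3.1, E[X²]=10.1; C: μ=7.4, E[X²]=57.65.
E[X] = 0.22·10.75 + 0.35·3.1 + 0.43·7.4 = 6.632.
E[X²] = 0.22·122.163 + 0.35·10.1 + 0.43·57.65 = 55.2004.
Var(X) = E[X²] − (E[X])² = 55.2004 − 43.9834 = 11.217.

11.217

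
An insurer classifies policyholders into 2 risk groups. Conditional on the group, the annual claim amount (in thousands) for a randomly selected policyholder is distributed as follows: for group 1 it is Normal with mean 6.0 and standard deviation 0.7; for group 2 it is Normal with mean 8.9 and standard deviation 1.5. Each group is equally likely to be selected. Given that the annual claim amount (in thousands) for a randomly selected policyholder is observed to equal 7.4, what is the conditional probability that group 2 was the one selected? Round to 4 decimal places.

0.6765

Likelihoods f(7.4 | ·): 1: 0.07713; 2: 0.161314.
Posterior ∝ prior × likelihood. Numerator for 2: 0.5·0.161314 = 0.0806569.
Normalizing constant: 0.5·0.07713 + 0.5·0.161314 = 0.119222.
P(2 | observation) = 0.0806569 / 0.119222 = 0.676528.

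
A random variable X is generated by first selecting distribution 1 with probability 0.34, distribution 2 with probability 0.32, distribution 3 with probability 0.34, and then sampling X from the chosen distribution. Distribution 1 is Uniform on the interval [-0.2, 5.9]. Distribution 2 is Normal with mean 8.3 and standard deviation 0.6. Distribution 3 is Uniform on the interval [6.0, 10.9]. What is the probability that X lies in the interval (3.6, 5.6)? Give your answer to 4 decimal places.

0.1115

Conditional on each component, P(3.6 < X < 5.6): 1: 0.327869; 2: 3.39767e-06; 3: 0.
By total probability, P(3.6 < X < 5.6) = 0.34·0.327869 + 0.32·3.39767e-06 + 0.34·0 = 0.111476.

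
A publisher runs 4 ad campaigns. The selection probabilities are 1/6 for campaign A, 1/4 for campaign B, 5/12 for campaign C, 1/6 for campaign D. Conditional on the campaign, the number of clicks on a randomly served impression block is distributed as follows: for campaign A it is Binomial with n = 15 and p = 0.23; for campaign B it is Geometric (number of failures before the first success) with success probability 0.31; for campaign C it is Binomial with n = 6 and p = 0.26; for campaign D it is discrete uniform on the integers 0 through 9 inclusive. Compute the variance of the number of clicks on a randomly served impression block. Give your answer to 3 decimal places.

Per component, A: μ=3.45, E[X²]=14.559; B: μ=2.22581, E[X²]=12.1342; C: μ=1.56, E[X²]=3.588; D: μ=4.5, E[X²]=28.5.
E[X] = 0.166667·3.45 + 0.25·2.22581 + 0.416667·1.56 + 0.166667·4.5 = 2.53145.
E[X²] = 0.166667·14.559 + 0.25·12.1342 + 0.416667·3.588 + 0.166667·28.5 = 11.7051.
Var(X) = E[X²] − (E[X])² = 11.7051 − 6.40825 = 5.29681.

5.297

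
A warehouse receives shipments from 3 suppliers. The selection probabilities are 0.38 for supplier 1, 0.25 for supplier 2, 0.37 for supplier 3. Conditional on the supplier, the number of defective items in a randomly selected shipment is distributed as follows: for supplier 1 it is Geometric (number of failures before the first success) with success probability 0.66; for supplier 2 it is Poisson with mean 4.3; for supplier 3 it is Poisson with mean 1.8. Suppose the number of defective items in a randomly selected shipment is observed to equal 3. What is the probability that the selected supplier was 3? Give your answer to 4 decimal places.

Likelihoods P(X=3 | ·): 1: 0.0259406; 2: 0.179799; 3: 0.160671.
Posterior ∝ prior × likelihood. Numerator for 3: 0.37·0.160671 = 0.0594481.
Normalizing constant: 0.38·0.0259406 + 0.25·0.179799 + 0.37·0.160671 = 0.114255.
P(3 | observation) = 0.0594481 / 0.114255 = 0.520309.

0.5203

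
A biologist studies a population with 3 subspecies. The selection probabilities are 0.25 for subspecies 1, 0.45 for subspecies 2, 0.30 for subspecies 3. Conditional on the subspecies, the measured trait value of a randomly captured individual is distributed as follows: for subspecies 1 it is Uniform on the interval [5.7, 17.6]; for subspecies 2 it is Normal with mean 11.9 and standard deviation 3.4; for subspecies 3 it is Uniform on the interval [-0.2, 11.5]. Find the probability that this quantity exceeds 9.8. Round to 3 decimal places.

Conditional on each subspecies, P(X > 9.8): 1: 0.655462; 2: 0.731596; 3: 0.145299.
By total probability, P(X > 9.8) = 0.25·0.655462 + 0.45·0.731596 + 0.3·0.145299 = 0.536673.

0.537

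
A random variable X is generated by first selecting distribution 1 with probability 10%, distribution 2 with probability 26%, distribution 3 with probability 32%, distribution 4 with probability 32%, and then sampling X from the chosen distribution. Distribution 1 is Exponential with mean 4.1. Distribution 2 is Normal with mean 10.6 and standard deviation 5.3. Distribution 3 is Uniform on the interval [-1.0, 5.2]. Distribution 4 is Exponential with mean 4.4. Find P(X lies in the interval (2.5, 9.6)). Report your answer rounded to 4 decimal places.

0.4234

Conditional on each component, P(2.5 < X < 9.6): 1: 0.447297; 2: 0.361953; 3: 0.435484; 4: 0.453718.
By total probability, P(2.5 < X < 9.6) = 0.1·0.447297 + 0.26·0.361953 + 0.32·0.435484 + 0.32·0.453718 = 0.423382.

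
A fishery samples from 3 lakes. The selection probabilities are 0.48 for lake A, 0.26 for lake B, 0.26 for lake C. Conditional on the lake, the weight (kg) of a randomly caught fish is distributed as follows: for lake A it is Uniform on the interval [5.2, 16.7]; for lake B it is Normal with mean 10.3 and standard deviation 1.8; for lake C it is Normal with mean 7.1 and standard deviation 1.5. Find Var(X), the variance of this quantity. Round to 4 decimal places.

9.3122

Per component, A: μ=10.95, E[X²]=130.923; B: μ=10.3, E[X²]=109.33; C: μ=7.1, E[X²]=52.66.
E[X] = 0.48·10.95 + 0.26·10.3 + 0.26·7.1 = 9.78.
E[X²] = 0.48·130.923 + 0.26·109.33 + 0.26·52.66 = 104.961.
Var(X) = E[X²] − (E[X])² = 104.961 − 95.6484 = 9.3122.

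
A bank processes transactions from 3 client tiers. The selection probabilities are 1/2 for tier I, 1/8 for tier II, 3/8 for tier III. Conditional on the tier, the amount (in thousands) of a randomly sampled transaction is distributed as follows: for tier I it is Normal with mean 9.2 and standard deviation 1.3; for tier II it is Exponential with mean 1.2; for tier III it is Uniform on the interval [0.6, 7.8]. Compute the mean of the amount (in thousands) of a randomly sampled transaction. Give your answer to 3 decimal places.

Component means — I: 9.2; II: 1.2; III: 4.2.
E[X] = 0.5·9.2 + 0.125·1.2 + 0.375·4.2 = 6.325.

6.325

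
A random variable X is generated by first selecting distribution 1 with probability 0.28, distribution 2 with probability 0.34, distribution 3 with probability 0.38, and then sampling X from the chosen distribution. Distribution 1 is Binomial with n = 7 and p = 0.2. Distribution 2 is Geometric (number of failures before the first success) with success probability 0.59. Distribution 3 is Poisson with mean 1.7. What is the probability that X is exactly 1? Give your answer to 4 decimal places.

0.3030

Conditional on each component, P(X = 1): 1: 0.367002; 2: 0.2419; 3: 0.310562.
By total probability, P(X = 1) = 0.28·0.367002 + 0.34·0.2419 + 0.38·0.310562 = 0.30302.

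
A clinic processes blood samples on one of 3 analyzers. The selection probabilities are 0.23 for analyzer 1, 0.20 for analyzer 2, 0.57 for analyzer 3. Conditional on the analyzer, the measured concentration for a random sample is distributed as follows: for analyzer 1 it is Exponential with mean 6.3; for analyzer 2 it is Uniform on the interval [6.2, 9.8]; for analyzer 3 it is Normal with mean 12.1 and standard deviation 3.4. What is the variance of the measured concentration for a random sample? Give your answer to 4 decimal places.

Per component, 1: μ=6.3, E[X²]=79.38; 2: μ=8, E[X²]=65.08; 3: μ=12.1, E[X²]=157.97.
E[X] = 0.23·6.3 + 0.2·8 + 0.57·12.1 = 9.946.
E[X²] = 0.23·79.38 + 0.2·65.08 + 0.57·157.97 = 121.316.
Var(X) = E[X²] − (E[X])² = 121.316 − 98.9229 = 22.3934.

22.3934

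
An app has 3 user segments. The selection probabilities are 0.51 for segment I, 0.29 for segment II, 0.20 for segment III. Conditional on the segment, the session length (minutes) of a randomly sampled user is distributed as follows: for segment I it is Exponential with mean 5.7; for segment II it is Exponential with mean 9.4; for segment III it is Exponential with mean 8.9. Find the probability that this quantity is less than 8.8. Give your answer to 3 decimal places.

Conditional on each segment, P(X < 8.8): I: 0.786445; II: 0.607873; III: 0.627964.
By total probability, P(X < 8.8) = 0.51·0.786445 + 0.29·0.607873 + 0.2·0.627964 = 0.702963.

0.703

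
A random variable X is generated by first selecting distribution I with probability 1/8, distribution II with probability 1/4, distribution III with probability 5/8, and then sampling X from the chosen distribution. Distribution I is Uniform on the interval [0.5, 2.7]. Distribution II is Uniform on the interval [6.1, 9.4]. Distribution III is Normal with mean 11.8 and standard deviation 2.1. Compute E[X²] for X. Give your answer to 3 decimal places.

For each component E[X²] = Var + (mean)², giving I: 2.96333; II: 60.97; III: 143.65.
Overall E[X²] = 0.125·2.96333 + 0.25·60.97 + 0.625·143.65 = 105.394.

105.394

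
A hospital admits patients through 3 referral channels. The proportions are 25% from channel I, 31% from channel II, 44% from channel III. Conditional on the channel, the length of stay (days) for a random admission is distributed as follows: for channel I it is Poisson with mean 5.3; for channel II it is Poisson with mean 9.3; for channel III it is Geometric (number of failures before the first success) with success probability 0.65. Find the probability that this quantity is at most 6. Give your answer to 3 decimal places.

Conditional on each channel, P(X ≤ 6): I: 0.717134; II: 0.180803; III: 0.999357.
By total probability, P(X ≤ 6) = 0.25·0.717134 + 0.31·0.180803 + 0.44·0.999357 = 0.675049.

0.675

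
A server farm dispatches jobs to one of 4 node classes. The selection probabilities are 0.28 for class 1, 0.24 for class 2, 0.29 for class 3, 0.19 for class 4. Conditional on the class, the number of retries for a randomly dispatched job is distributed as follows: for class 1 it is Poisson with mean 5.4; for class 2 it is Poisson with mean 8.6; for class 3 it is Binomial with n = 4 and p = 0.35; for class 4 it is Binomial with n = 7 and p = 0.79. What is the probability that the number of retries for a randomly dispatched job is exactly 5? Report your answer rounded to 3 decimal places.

0.120

Conditional on each class, P(X = 5): 1: 0.172821; 2: 0.0721736; 3: 0; 4: 0.284966.
By total probability, P(X = 5) = 0.28·0.172821 + 0.24·0.0721736 + 0.29·0 + 0.19·0.284966 = 0.119855.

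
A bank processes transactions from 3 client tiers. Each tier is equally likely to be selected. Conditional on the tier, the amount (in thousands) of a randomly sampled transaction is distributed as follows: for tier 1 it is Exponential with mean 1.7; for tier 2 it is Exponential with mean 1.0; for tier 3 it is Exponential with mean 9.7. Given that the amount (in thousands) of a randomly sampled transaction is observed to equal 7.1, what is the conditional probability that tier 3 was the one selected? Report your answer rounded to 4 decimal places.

Likelihoods f(7.1 | ·): 1: 0.00903094; 2: 0.000825105; 3: 0.0495841.
Posterior ∝ prior × likelihood. Numerator for 3: 0.333333·0.0495841 = 0.016528.
Normalizing constant: 0.333333·0.00903094 + 0.333333·0.000825105 + 0.333333·0.0495841 = 0.0198134.
P(3 | observation) = 0.016528 / 0.0198134 = 0.834185.

0.8342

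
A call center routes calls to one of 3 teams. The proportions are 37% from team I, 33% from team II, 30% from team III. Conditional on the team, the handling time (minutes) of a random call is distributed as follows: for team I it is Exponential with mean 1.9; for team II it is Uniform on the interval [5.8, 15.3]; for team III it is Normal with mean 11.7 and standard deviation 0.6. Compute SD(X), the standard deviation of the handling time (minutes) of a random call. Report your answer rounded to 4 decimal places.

Per component, I: μ=1.9, E[X²]=7.22; II: μ=10.55, E[X²]=118.823; III: μ=11.7, E[X²]=137.25.
E[X] = 0.37·1.9 + 0.33·10.55 + 0.3·11.7 = 7.6945.
E[X²] = 0.37·7.22 + 0.33·118.823 + 0.3·137.25 = 83.0581.
Var(X) = E[X²] − (E[X])² = 83.0581 − 59.2053 = 23.8528.
SD(X) = √23.8528 = 4.88393.

4.8839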